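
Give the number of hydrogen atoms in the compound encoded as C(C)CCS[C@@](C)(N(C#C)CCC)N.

Hydrogens are implicit in SMILES; fill each atom to its normal valence:
  5 × C: 2 H each → 10
  3 × C: 3 H each → 9
  2 × C: no H
  1 × C: 1 H
  1 × N: 2 H
  1 × N: no H
  1 × S: no H
  Total hydrogens = 22.

22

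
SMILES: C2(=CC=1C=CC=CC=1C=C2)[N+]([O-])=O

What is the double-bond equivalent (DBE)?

Molecular formula from the SMILES: C10H7NO2.
DoU = (2C + 2 + N − H − X)/2 = (2·10 + 2 + 1 − 7 − 0)/2 = 16/2 = 8.
(Structurally: 2 ring(s) + 6 π bond(s) = 8.)

8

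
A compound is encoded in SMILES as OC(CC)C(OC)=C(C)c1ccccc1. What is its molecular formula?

C13H18O2

Heavy atoms from the SMILES: 13 C, 2 O.
Implicit hydrogens by atom environment:
  5 × C (aromatic): 1 H each → 5
  3 × C: 3 H each → 9
  2 × C: no H
  1 × C: 2 H
  1 × C: 1 H
  1 × C (aromatic): no H
  1 × O: 1 H
  1 × O: no H
  Total hydrogens = 18.
Molecular formula: C13H18O2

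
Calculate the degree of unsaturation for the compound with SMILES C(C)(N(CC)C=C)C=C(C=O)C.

Molecular formula from the SMILES: C10H17NO.
DoU = (2C + 2 + N − H − X)/2 = (2·10 + 2 + 1 − 17 − 0)/2 = 6/2 = 3.
(Structurally: 0 ring(s) + 3 π bond(s) = 3.)

3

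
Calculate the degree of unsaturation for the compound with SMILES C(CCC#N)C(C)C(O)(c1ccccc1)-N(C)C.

Molecular formula from the SMILES: C15H22N2O.
DoU = (2C + 2 + N − H − X)/2 = (2·15 + 2 + 2 − 22 − 0)/2 = 12/2 = 6.
(Structurally: 1 ring(s) + 5 π bond(s) = 6.)

6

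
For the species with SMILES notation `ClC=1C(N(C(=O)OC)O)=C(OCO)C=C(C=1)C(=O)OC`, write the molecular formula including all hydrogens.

C11H12ClNO7

Heavy atoms from the SMILES: 11 C, 1 Cl, 1 N, 7 O.
Implicit hydrogens by atom environment:
  5 × O: no H
  4 × C (aromatic): no H
  2 × C: 3 H each → 6
  2 × C (aromatic): 1 H each → 2
  2 × C: no H
  2 × O: 1 H each → 2
  1 × C: 2 H
  1 × Cl: no H
  1 × N: no H
  Total hydrogens = 12.
Molecular formula: C11H12ClNO7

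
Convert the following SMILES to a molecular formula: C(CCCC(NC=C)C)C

Heavy atoms from the SMILES: 9 C, 1 N.
Implicit hydrogens by atom environment:
  5 × C: 2 H each → 10
  2 × C: 3 H each → 6
  2 × C: 1 H each → 2
  1 × N: 1 H
  Total hydrogens = 19.
Molecular formula: C9H19N

C9H19N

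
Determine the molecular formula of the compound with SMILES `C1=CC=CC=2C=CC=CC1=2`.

Heavy atoms from the SMILES: 10 C.
Implicit hydrogens by atom environment:
  8 × C (aromatic): 1 H each → 8
  2 × C (aromatic): no H
  Total hydrogens = 8.
Molecular formula: C10H8

C10H8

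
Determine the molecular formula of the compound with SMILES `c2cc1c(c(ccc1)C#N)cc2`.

C11H7N

Heavy atoms from the SMILES: 11 C, 1 N.
Implicit hydrogens by atom environment:
  7 × C (aromatic): 1 H each → 7
  3 × C (aromatic): no H
  1 × C: no H
  1 × N: no H
  Total hydrogens = 7.
Molecular formula: C11H7N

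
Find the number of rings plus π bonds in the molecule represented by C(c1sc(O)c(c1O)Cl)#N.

Molecular formula from the SMILES: C5H2ClNO2S.
DoU = (2C + 2 + N − H − X)/2 = (2·5 + 2 + 1 − 2 − 1)/2 = 10/2 = 5.
(Structurally: 1 ring(s) + 4 π bond(s) = 5.)

5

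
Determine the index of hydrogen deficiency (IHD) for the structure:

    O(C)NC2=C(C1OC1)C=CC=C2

Molecular formula from the SMILES: C9H11NO2.
DoU = (2C + 2 + N − H − X)/2 = (2·9 + 2 + 1 − 11 − 0)/2 = 10/2 = 5.
(Structurally: 2 ring(s) + 3 π bond(s) = 5.)

5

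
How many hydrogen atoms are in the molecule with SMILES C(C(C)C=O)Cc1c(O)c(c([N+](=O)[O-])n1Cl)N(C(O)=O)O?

12

Hydrogens are implicit in SMILES; fill each atom to its normal valence:
  4 × C (aromatic): no H
  3 × O: 1 H each → 3
  3 × O: no H
  2 × C: 2 H each → 4
  2 × C: 1 H each → 2
  1 × C: 3 H
  1 × C: no H
  1 × Cl: no H
  1 × N (aromatic): no H
  1 × N: no H
  1 × N (charge +1): no H
  1 × O (charge -1): no H
  Total hydrogens = 12.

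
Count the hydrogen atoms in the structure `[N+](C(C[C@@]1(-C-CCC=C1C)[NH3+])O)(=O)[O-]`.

17

Hydrogens are implicit in SMILES; fill each atom to its normal valence:
  4 × C: 2 H each → 8
  2 × C: 1 H each → 2
  2 × C: no H
  1 × C: 3 H
  1 × N (charge +1): 3 H
  1 × N (charge +1): no H
  1 × O: 1 H
  1 × O: no H
  1 × O (charge -1): no H
  Total hydrogens = 17.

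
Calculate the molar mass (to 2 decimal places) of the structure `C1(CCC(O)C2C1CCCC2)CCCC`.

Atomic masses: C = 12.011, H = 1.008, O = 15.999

210.36

Molecular formula: C14H26O.
M = 14×12.011 + 26×1.008 + 1×15.999 = 210.36 g/mol.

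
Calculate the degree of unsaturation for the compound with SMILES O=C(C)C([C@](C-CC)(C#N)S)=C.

Molecular formula from the SMILES: C9H13NOS.
DoU = (2C + 2 + N − H − X)/2 = (2·9 + 2 + 1 − 13 − 0)/2 = 8/2 = 4.
(Structurally: 0 ring(s) + 4 π bond(s) = 4.)

4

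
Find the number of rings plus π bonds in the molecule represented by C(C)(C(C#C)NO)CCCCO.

Molecular formula from the SMILES: C9H17NO2.
DoU = (2C + 2 + N − H − X)/2 = (2·9 + 2 + 1 − 17 − 0)/2 = 4/2 = 2.
(Structurally: 0 ring(s) + 2 π bond(s) = 2.)

2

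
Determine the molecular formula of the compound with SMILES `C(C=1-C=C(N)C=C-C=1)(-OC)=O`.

Heavy atoms from the SMILES: 8 C, 1 N, 2 O.
Implicit hydrogens by atom environment:
  4 × C (aromatic): 1 H each → 4
  2 × C (aromatic): no H
  2 × O: no H
  1 × C: 3 H
  1 × C: no H
  1 × N: 2 H
  Total hydrogens = 9.
Molecular formula: C8H9NO2

C8H9NO2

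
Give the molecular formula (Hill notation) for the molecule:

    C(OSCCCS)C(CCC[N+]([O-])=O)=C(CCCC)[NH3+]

C13H27N2O3S2+

Heavy atoms from the SMILES: 13 C, 2 N, 3 O, 2 S.
Implicit hydrogens by atom environment:
  10 × C: 2 H each → 20
  2 × C: no H
  2 × O: no H
  1 × C: 3 H
  1 × N (charge +1): 3 H
  1 × N (charge +1): no H
  1 × O (charge -1): no H
  1 × S: 1 H
  1 × S: no H
  Total hydrogens = 27.
Net charge +1.
Molecular formula: C13H27N2O3S2+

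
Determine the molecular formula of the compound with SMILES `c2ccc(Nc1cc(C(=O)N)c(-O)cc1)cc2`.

Heavy atoms from the SMILES: 13 C, 2 N, 2 O.
Implicit hydrogens by atom environment:
  8 × C (aromatic): 1 H each → 8
  4 × C (aromatic): no H
  1 × C: no H
  1 × N: 2 H
  1 × N: 1 H
  1 × O: 1 H
  1 × O: no H
  Total hydrogens = 12.
Molecular formula: C13H12N2O2

C13H12N2O2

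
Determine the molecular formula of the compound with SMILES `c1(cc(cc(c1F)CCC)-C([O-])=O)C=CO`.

C12H12FO3-

Heavy atoms from the SMILES: 12 C, 1 F, 3 O.
Implicit hydrogens by atom environment:
  4 × C (aromatic): no H
  2 × C: 2 H each → 4
  2 × C (aromatic): 1 H each → 2
  2 × C: 1 H each → 2
  1 × C: 3 H
  1 × C: no H
  1 × F: no H
  1 × O: 1 H
  1 × O: no H
  1 × O (charge -1): no H
  Total hydrogens = 12.
Net charge -1.
Molecular formula: C12H12FO3-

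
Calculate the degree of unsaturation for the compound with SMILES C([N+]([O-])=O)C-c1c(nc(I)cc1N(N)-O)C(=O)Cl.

6

Molecular formula from the SMILES: C8H8ClIN4O4.
DoU = (2C + 2 + N − H − X)/2 = (2·8 + 2 + 4 − 8 − 2)/2 = 12/2 = 6.
(Structurally: 1 ring(s) + 5 π bond(s) = 6.)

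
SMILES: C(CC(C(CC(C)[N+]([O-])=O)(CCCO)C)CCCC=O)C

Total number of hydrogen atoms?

31

Hydrogens are implicit in SMILES; fill each atom to its normal valence:
  9 × C: 2 H each → 18
  3 × C: 3 H each → 9
  3 × C: 1 H each → 3
  2 × O: no H
  1 × C: no H
  1 × N (charge +1): no H
  1 × O: 1 H
  1 × O (charge -1): no H
  Total hydrogens = 31.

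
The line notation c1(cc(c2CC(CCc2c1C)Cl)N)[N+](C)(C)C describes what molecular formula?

C14H22ClN2+

Heavy atoms from the SMILES: 14 C, 1 Cl, 2 N.
Implicit hydrogens by atom environment:
  5 × C (aromatic): no H
  4 × C: 3 H each → 12
  3 × C: 2 H each → 6
  1 × C (aromatic): 1 H
  1 × C: 1 H
  1 × Cl: no H
  1 × N: 2 H
  1 × N (charge +1): no H
  Total hydrogens = 22.
Net charge +1.
Molecular formula: C14H22ClN2+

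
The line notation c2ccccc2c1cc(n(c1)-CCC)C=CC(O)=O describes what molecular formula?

C16H17NO2

Heavy atoms from the SMILES: 16 C, 1 N, 2 O.
Implicit hydrogens by atom environment:
  7 × C (aromatic): 1 H each → 7
  3 × C (aromatic): no H
  2 × C: 2 H each → 4
  2 × C: 1 H each → 2
  1 × C: 3 H
  1 × C: no H
  1 × N (aromatic): no H
  1 × O: 1 H
  1 × O: no H
  Total hydrogens = 17.
Molecular formula: C16H17NO2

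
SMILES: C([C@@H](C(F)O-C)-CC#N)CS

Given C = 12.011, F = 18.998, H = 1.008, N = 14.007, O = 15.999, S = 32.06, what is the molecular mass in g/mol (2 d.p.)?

177.24

Molecular formula: C7H12FNOS.
M = 7×12.011 + 1×18.998 + 12×1.008 + 1×14.007 + 1×15.999 + 1×32.06 = 177.24 g/mol.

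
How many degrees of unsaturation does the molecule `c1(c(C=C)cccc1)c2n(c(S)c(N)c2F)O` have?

8

Molecular formula from the SMILES: C12H11FN2OS.
DoU = (2C + 2 + N − H − X)/2 = (2·12 + 2 + 2 − 11 − 1)/2 = 16/2 = 8.
(Structurally: 2 ring(s) + 6 π bond(s) = 8.)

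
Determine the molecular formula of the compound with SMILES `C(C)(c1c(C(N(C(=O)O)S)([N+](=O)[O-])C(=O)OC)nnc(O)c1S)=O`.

Heavy atoms from the SMILES: 10 C, 4 N, 8 O, 2 S.
Implicit hydrogens by atom environment:
  5 × O: no H
  4 × C (aromatic): no H
  4 × C: no H
  2 × C: 3 H each → 6
  2 × N (aromatic): no H
  2 × O: 1 H each → 2
  2 × S: 1 H each → 2
  1 × N: no H
  1 × N (charge +1): no H
  1 × O (charge -1): no H
  Total hydrogens = 10.
Molecular formula: C10H10N4O8S2

C10H10N4O8S2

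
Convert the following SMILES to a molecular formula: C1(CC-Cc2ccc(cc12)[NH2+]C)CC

C13H20N+

Heavy atoms from the SMILES: 13 C, 1 N.
Implicit hydrogens by atom environment:
  4 × C: 2 H each → 8
  3 × C (aromatic): 1 H each → 3
  3 × C (aromatic): no H
  2 × C: 3 H each → 6
  1 × C: 1 H
  1 × N (charge +1): 2 H
  Total hydrogens = 20.
Net charge +1.
Molecular formula: C13H20N+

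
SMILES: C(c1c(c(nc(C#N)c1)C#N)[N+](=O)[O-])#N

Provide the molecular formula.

Heavy atoms from the SMILES: 8 C, 5 N, 2 O.
Implicit hydrogens by atom environment:
  4 × C (aromatic): no H
  3 × C: no H
  3 × N: no H
  1 × C (aromatic): 1 H
  1 × N (aromatic): no H
  1 × N (charge +1): no H
  1 × O: no H
  1 × O (charge -1): no H
  Total hydrogens = 1.
Molecular formula: C8HN5O2

C8HN5O2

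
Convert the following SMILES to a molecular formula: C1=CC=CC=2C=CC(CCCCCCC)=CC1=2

Heavy atoms from the SMILES: 17 C.
Implicit hydrogens by atom environment:
  7 × C (aromatic): 1 H each → 7
  6 × C: 2 H each → 12
  3 × C (aromatic): no H
  1 × C: 3 H
  Total hydrogens = 22.
Molecular formula: C17H22

C17H22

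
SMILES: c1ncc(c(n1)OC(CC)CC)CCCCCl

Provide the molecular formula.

C13H21ClN2O

Heavy atoms from the SMILES: 13 C, 1 Cl, 2 N, 1 O.
Implicit hydrogens by atom environment:
  6 × C: 2 H each → 12
  2 × C: 3 H each → 6
  2 × C (aromatic): 1 H each → 2
  2 × C (aromatic): no H
  2 × N (aromatic): no H
  1 × C: 1 H
  1 × Cl: no H
  1 × O: no H
  Total hydrogens = 21.
Molecular formula: C13H21ClN2O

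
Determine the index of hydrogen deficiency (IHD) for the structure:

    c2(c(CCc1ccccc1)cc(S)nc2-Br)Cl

8

Molecular formula from the SMILES: C13H11BrClNS.
DoU = (2C + 2 + N − H − X)/2 = (2·13 + 2 + 1 − 11 − 2)/2 = 16/2 = 8.
(Structurally: 2 ring(s) + 6 π bond(s) = 8.)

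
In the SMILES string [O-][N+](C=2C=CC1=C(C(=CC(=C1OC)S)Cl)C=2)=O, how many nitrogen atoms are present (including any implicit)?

The symbol for nitrogen appears 1 time in the SMILES.

1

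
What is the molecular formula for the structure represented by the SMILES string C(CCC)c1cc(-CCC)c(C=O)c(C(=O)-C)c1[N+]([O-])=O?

C16H21NO4

Heavy atoms from the SMILES: 16 C, 1 N, 4 O.
Implicit hydrogens by atom environment:
  5 × C: 2 H each → 10
  5 × C (aromatic): no H
  3 × C: 3 H each → 9
  3 × O: no H
  1 × C (aromatic): 1 H
  1 × C: 1 H
  1 × C: no H
  1 × N (charge +1): no H
  1 × O (charge -1): no H
  Total hydrogens = 21.
Molecular formula: C16H21NO4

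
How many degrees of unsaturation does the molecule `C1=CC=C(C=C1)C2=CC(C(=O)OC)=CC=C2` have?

Molecular formula from the SMILES: C14H12O2.
DoU = (2C + 2 + N − H − X)/2 = (2·14 + 2 + 0 − 12 − 0)/2 = 18/2 = 9.
(Structurally: 2 ring(s) + 7 π bond(s) = 9.)

9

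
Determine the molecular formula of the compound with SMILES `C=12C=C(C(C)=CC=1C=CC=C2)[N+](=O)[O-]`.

C11H9NO2

Heavy atoms from the SMILES: 11 C, 1 N, 2 O.
Implicit hydrogens by atom environment:
  6 × C (aromatic): 1 H each → 6
  4 × C (aromatic): no H
  1 × C: 3 H
  1 × N (charge +1): no H
  1 × O: no H
  1 × O (charge -1): no H
  Total hydrogens = 9.
Molecular formula: C11H9NO2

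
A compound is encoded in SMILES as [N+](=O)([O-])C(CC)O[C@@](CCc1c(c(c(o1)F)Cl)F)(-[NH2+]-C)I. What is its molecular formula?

Heavy atoms from the SMILES: 11 C, 1 Cl, 2 F, 1 I, 2 N, 4 O.
Implicit hydrogens by atom environment:
  4 × C (aromatic): no H
  3 × C: 2 H each → 6
  2 × C: 3 H each → 6
  2 × F: no H
  2 × O: no H
  1 × C: 1 H
  1 × C: no H
  1 × Cl: no H
  1 × I: no H
  1 × N (charge +1): 2 H
  1 × N (charge +1): no H
  1 × O (aromatic): no H
  1 × O (charge -1): no H
  Total hydrogens = 15.
Net charge +1.
Molecular formula: C11H15ClF2IN2O4+

C11H15ClF2IN2O4+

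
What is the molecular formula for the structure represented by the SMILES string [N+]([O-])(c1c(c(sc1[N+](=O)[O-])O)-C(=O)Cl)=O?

C5HClN2O6S

Heavy atoms from the SMILES: 5 C, 1 Cl, 2 N, 6 O, 1 S.
Implicit hydrogens by atom environment:
  4 × C (aromatic): no H
  3 × O: no H
  2 × N (charge +1): no H
  2 × O (charge -1): no H
  1 × C: no H
  1 × Cl: no H
  1 × O: 1 H
  1 × S (aromatic): no H
  Total hydrogens = 1.
Molecular formula: C5HClN2O6S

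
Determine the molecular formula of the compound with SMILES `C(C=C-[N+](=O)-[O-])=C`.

Heavy atoms from the SMILES: 4 C, 1 N, 2 O.
Implicit hydrogens by atom environment:
  3 × C: 1 H each → 3
  1 × C: 2 H
  1 × N (charge +1): no H
  1 × O: no H
  1 × O (charge -1): no H
  Total hydrogens = 5.
Molecular formula: C4H5NO2

C4H5NO2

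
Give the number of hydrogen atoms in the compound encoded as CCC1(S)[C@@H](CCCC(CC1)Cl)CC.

23

Hydrogens are implicit in SMILES; fill each atom to its normal valence:
  7 × C: 2 H each → 14
  2 × C: 3 H each → 6
  2 × C: 1 H each → 2
  1 × C: no H
  1 × Cl: no H
  1 × S: 1 H
  Total hydrogens = 23.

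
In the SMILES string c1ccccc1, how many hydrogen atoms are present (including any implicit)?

Hydrogens are implicit in SMILES; fill each atom to its normal valence:
  6 × C (aromatic): 1 H each → 6
  Total hydrogens = 6.

6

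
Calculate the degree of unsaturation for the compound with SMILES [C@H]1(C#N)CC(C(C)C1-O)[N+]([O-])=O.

4

Molecular formula from the SMILES: C7H10N2O3.
DoU = (2C + 2 + N − H − X)/2 = (2·7 + 2 + 2 − 10 − 0)/2 = 8/2 = 4.
(Structurally: 1 ring(s) + 3 π bond(s) = 4.)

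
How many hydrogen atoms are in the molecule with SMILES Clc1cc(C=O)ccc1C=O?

5

Hydrogens are implicit in SMILES; fill each atom to its normal valence:
  3 × C (aromatic): 1 H each → 3
  3 × C (aromatic): no H
  2 × C: 1 H each → 2
  2 × O: no H
  1 × Cl: no H
  Total hydrogens = 5.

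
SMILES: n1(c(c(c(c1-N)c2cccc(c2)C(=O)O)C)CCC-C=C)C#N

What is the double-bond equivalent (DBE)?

Molecular formula from the SMILES: C18H19N3O2.
DoU = (2C + 2 + N − H − X)/2 = (2·18 + 2 + 3 − 19 − 0)/2 = 22/2 = 11.
(Structurally: 2 ring(s) + 9 π bond(s) = 11.)

11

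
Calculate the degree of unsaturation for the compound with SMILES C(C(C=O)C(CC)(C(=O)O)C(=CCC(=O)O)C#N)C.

Molecular formula from the SMILES: C13H17NO5.
DoU = (2C + 2 + N − H − X)/2 = (2·13 + 2 + 1 − 17 − 0)/2 = 12/2 = 6.
(Structurally: 0 ring(s) + 6 π bond(s) = 6.)

6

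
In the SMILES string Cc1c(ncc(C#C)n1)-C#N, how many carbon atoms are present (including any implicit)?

8

The symbol for carbon appears 8 times in the SMILES. Lowercase c denotes aromatic carbon and counts toward C.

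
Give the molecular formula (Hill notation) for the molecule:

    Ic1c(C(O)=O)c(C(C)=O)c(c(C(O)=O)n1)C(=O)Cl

Heavy atoms from the SMILES: 10 C, 1 Cl, 1 I, 1 N, 6 O.
Implicit hydrogens by atom environment:
  5 × C (aromatic): no H
  4 × C: no H
  4 × O: no H
  2 × O: 1 H each → 2
  1 × C: 3 H
  1 × Cl: no H
  1 × I: no H
  1 × N (aromatic): no H
  Total hydrogens = 5.
Molecular formula: C10H5ClINO6

C10H5ClINO6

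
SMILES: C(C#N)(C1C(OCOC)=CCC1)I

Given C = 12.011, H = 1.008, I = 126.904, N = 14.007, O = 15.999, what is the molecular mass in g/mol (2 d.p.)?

Molecular formula: C9H12INO2.
M = 9×12.011 + 12×1.008 + 1×126.904 + 1×14.007 + 2×15.999 = 293.10 g/mol.

293.10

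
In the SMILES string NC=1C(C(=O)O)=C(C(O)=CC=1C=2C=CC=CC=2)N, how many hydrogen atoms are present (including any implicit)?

12

Hydrogens are implicit in SMILES; fill each atom to its normal valence:
  6 × C (aromatic): 1 H each → 6
  6 × C (aromatic): no H
  2 × N: 2 H each → 4
  2 × O: 1 H each → 2
  1 × C: no H
  1 × O: no H
  Total hydrogens = 12.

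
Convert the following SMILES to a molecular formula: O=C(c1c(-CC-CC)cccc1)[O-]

Heavy atoms from the SMILES: 11 C, 2 O.
Implicit hydrogens by atom environment:
  4 × C (aromatic): 1 H each → 4
  3 × C: 2 H each → 6
  2 × C (aromatic): no H
  1 × C: 3 H
  1 × C: no H
  1 × O: no H
  1 × O (charge -1): no H
  Total hydrogens = 13.
Net charge -1.
Molecular formula: C11H13O2-

C11H13O2-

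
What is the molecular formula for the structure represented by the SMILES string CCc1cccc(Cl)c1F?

C8H8ClF

Heavy atoms from the SMILES: 8 C, 1 Cl, 1 F.
Implicit hydrogens by atom environment:
  3 × C (aromatic): 1 H each → 3
  3 × C (aromatic): no H
  1 × C: 3 H
  1 × C: 2 H
  1 × Cl: no H
  1 × F: no H
  Total hydrogens = 8.
Molecular formula: C8H8ClF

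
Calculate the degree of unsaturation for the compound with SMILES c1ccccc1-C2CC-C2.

5

Molecular formula from the SMILES: C10H12.
DoU = (2C + 2 + N − H − X)/2 = (2·10 + 2 + 0 − 12 − 0)/2 = 10/2 = 5.
(Structurally: 2 ring(s) + 3 π bond(s) = 5.)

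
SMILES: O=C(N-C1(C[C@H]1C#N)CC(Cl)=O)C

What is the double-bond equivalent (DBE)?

5

Molecular formula from the SMILES: C8H9ClN2O2.
DoU = (2C + 2 + N − H − X)/2 = (2·8 + 2 + 2 − 9 − 1)/2 = 10/2 = 5.
(Structurally: 1 ring(s) + 4 π bond(s) = 5.)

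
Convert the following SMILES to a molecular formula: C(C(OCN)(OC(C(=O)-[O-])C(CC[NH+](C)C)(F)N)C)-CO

C12H26FN3O5

Heavy atoms from the SMILES: 12 C, 1 F, 3 N, 5 O.
Implicit hydrogens by atom environment:
  5 × C: 2 H each → 10
  3 × C: 3 H each → 9
  3 × C: no H
  3 × O: no H
  2 × N: 2 H each → 4
  1 × C: 1 H
  1 × F: no H
  1 × N (charge +1): 1 H
  1 × O: 1 H
  1 × O (charge -1): no H
  Total hydrogens = 26.
Molecular formula: C12H26FN3O5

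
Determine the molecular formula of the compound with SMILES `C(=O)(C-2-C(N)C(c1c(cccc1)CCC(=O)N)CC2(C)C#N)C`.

Heavy atoms from the SMILES: 18 C, 3 N, 2 O.
Implicit hydrogens by atom environment:
  4 × C (aromatic): 1 H each → 4
  4 × C: no H
  3 × C: 2 H each → 6
  3 × C: 1 H each → 3
  2 × C: 3 H each → 6
  2 × C (aromatic): no H
  2 × N: 2 H each → 4
  2 × O: no H
  1 × N: no H
  Total hydrogens = 23.
Molecular formula: C18H23N3O2

C18H23N3O2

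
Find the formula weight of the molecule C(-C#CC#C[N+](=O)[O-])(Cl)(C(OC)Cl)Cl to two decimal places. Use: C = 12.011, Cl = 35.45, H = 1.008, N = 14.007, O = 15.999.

Molecular formula: C7H4Cl3NO3.
M = 7×12.011 + 3×35.45 + 4×1.008 + 1×14.007 + 3×15.999 = 256.46 g/mol.

256.46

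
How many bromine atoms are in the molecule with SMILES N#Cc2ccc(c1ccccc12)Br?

The symbol for bromine appears 1 time in the SMILES.

1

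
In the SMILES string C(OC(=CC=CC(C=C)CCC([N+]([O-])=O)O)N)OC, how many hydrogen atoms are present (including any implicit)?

20

Hydrogens are implicit in SMILES; fill each atom to its normal valence:
  6 × C: 1 H each → 6
  4 × C: 2 H each → 8
  3 × O: no H
  1 × C: 3 H
  1 × C: no H
  1 × N: 2 H
  1 × N (charge +1): no H
  1 × O: 1 H
  1 × O (charge -1): no H
  Total hydrogens = 20.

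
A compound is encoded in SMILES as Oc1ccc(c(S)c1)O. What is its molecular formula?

C6H6O2S

Heavy atoms from the SMILES: 6 C, 2 O, 1 S.
Implicit hydrogens by atom environment:
  3 × C (aromatic): 1 H each → 3
  3 × C (aromatic): no H
  2 × O: 1 H each → 2
  1 × S: 1 H
  Total hydrogens = 6.
Molecular formula: C6H6O2S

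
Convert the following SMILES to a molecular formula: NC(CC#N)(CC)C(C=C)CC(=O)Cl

Heavy atoms from the SMILES: 10 C, 1 Cl, 2 N, 1 O.
Implicit hydrogens by atom environment:
  4 × C: 2 H each → 8
  3 × C: no H
  2 × C: 1 H each → 2
  1 × C: 3 H
  1 × Cl: no H
  1 × N: 2 H
  1 × N: no H
  1 × O: no H
  Total hydrogens = 15.
Molecular formula: C10H15ClN2O

C10H15ClN2O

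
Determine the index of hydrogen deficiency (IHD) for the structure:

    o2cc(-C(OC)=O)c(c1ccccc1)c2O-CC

Molecular formula from the SMILES: C14H14O4.
DoU = (2C + 2 + N − H − X)/2 = (2·14 + 2 + 0 − 14 − 0)/2 = 16/2 = 8.
(Structurally: 2 ring(s) + 6 π bond(s) = 8.)

8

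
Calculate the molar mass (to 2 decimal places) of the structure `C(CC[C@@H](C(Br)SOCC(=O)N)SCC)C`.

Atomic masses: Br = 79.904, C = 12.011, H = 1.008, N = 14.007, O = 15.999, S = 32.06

330.30

Molecular formula: C10H20BrNO2S2.
M = 1×79.904 + 10×12.011 + 20×1.008 + 1×14.007 + 2×15.999 + 2×32.06 = 330.30 g/mol.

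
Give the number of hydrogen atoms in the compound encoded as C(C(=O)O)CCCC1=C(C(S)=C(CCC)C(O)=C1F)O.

19

Hydrogens are implicit in SMILES; fill each atom to its normal valence:
  6 × C: 2 H each → 12
  6 × C (aromatic): no H
  3 × O: 1 H each → 3
  1 × C: 3 H
  1 × C: no H
  1 × F: no H
  1 × O: no H
  1 × S: 1 H
  Total hydrogens = 19.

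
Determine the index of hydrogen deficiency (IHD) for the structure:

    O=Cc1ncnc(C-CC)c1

5

Molecular formula from the SMILES: C8H10N2O.
DoU = (2C + 2 + N − H − X)/2 = (2·8 + 2 + 2 − 10 − 0)/2 = 10/2 = 5.
(Structurally: 1 ring(s) + 4 π bond(s) = 5.)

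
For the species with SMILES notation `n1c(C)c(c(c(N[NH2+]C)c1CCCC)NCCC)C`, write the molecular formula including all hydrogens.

C15H29N4+

Heavy atoms from the SMILES: 15 C, 4 N.
Implicit hydrogens by atom environment:
  5 × C: 3 H each → 15
  5 × C: 2 H each → 10
  5 × C (aromatic): no H
  2 × N: 1 H each → 2
  1 × N (charge +1): 2 H
  1 × N (aromatic): no H
  Total hydrogens = 29.
Net charge +1.
Molecular formula: C15H29N4+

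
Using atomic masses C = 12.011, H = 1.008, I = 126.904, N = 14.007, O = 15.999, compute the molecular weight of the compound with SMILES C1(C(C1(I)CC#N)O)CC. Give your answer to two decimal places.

251.07

Molecular formula: C7H10INO.
M = 7×12.011 + 10×1.008 + 1×126.904 + 1×14.007 + 1×15.999 = 251.07 g/mol.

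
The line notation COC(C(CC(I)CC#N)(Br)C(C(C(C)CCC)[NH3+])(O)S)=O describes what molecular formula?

C14H25BrIN2O3S+

Heavy atoms from the SMILES: 1 Br, 14 C, 1 I, 2 N, 3 O, 1 S.
Implicit hydrogens by atom environment:
  4 × C: 2 H each → 8
  4 × C: no H
  3 × C: 3 H each → 9
  3 × C: 1 H each → 3
  2 × O: no H
  1 × Br: no H
  1 × I: no H
  1 × N (charge +1): 3 H
  1 × N: no H
  1 × O: 1 H
  1 × S: 1 H
  Total hydrogens = 25.
Net charge +1.
Molecular formula: C14H25BrIN2O3S+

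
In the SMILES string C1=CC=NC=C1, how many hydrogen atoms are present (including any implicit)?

5

Hydrogens are implicit in SMILES; fill each atom to its normal valence:
  5 × C (aromatic): 1 H each → 5
  1 × N (aromatic): no H
  Total hydrogens = 5.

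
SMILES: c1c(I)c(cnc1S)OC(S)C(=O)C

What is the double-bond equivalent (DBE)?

Molecular formula from the SMILES: C8H8INO2S2.
DoU = (2C + 2 + N − H − X)/2 = (2·8 + 2 + 1 − 8 − 1)/2 = 10/2 = 5.
(Structurally: 1 ring(s) + 4 π bond(s) = 5.)

5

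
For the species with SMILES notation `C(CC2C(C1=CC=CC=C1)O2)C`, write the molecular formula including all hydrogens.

C11H14O

Heavy atoms from the SMILES: 11 C, 1 O.
Implicit hydrogens by atom environment:
  5 × C (aromatic): 1 H each → 5
  2 × C: 2 H each → 4
  2 × C: 1 H each → 2
  1 × C: 3 H
  1 × C (aromatic): no H
  1 × O: no H
  Total hydrogens = 14.
Molecular formula: C11H14O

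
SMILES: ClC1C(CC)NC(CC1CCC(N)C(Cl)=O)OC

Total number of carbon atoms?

The symbol for carbon appears 12 times in the SMILES. (Cl is a single chlorine, not C + l.)

12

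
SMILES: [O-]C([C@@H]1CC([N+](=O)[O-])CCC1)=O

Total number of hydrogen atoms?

Hydrogens are implicit in SMILES; fill each atom to its normal valence:
  4 × C: 2 H each → 8
  2 × C: 1 H each → 2
  2 × O: no H
  2 × O (charge -1): no H
  1 × C: no H
  1 × N (charge +1): no H
  Total hydrogens = 10.

10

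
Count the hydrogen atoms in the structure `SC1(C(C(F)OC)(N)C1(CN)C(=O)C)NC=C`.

18

Hydrogens are implicit in SMILES; fill each atom to its normal valence:
  4 × C: no H
  2 × C: 3 H each → 6
  2 × C: 2 H each → 4
  2 × C: 1 H each → 2
  2 × N: 2 H each → 4
  2 × O: no H
  1 × F: no H
  1 × N: 1 H
  1 × S: 1 H
  Total hydrogens = 18.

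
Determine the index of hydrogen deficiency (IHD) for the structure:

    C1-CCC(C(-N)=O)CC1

2

Molecular formula from the SMILES: C7H13NO.
DoU = (2C + 2 + N − H − X)/2 = (2·7 + 2 + 1 − 13 − 0)/2 = 4/2 = 2.
(Structurally: 1 ring(s) + 1 π bond(s) = 2.)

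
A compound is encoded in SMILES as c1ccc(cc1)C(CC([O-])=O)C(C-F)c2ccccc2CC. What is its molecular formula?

Heavy atoms from the SMILES: 19 C, 1 F, 2 O.
Implicit hydrogens by atom environment:
  9 × C (aromatic): 1 H each → 9
  3 × C: 2 H each → 6
  3 × C (aromatic): no H
  2 × C: 1 H each → 2
  1 × C: 3 H
  1 × C: no H
  1 × F: no H
  1 × O: no H
  1 × O (charge -1): no H
  Total hydrogens = 20.
Net charge -1.
Molecular formula: C19H20FO2-

C19H20FO2-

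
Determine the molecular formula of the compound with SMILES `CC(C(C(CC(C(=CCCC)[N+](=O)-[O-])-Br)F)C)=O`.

Heavy atoms from the SMILES: 1 Br, 12 C, 1 F, 1 N, 3 O.
Implicit hydrogens by atom environment:
  4 × C: 1 H each → 4
  3 × C: 3 H each → 9
  3 × C: 2 H each → 6
  2 × C: no H
  2 × O: no H
  1 × Br: no H
  1 × F: no H
  1 × N (charge +1): no H
  1 × O (charge -1): no H
  Total hydrogens = 19.
Molecular formula: C12H19BrFNO3

C12H19BrFNO3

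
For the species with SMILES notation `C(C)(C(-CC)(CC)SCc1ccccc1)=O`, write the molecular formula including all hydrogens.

Heavy atoms from the SMILES: 14 C, 1 O, 1 S.
Implicit hydrogens by atom environment:
  5 × C (aromatic): 1 H each → 5
  3 × C: 3 H each → 9
  3 × C: 2 H each → 6
  2 × C: no H
  1 × C (aromatic): no H
  1 × O: no H
  1 × S: no H
  Total hydrogens = 20.
Molecular formula: C14H20OS

C14H20OS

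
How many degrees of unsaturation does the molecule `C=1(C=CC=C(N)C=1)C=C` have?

Molecular formula from the SMILES: C8H9N.
DoU = (2C + 2 + N − H − X)/2 = (2·8 + 2 + 1 − 9 − 0)/2 = 10/2 = 5.
(Structurally: 1 ring(s) + 4 π bond(s) = 5.)

5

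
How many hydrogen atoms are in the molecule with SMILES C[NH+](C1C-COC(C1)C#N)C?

15

Hydrogens are implicit in SMILES; fill each atom to its normal valence:
  3 × C: 2 H each → 6
  2 × C: 3 H each → 6
  2 × C: 1 H each → 2
  1 × C: no H
  1 × N (charge +1): 1 H
  1 × N: no H
  1 × O: no H
  Total hydrogens = 15.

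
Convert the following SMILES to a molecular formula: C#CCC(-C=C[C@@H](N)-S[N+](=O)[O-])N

C7H11N3O2S

Heavy atoms from the SMILES: 7 C, 3 N, 2 O, 1 S.
Implicit hydrogens by atom environment:
  5 × C: 1 H each → 5
  2 × N: 2 H each → 4
  1 × C: 2 H
  1 × C: no H
  1 × N (charge +1): no H
  1 × O: no H
  1 × O (charge -1): no H
  1 × S: no H
  Total hydrogens = 11.
Molecular formula: C7H11N3O2S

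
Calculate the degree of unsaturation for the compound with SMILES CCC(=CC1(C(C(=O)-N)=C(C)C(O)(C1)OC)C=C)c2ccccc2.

Molecular formula from the SMILES: C20H25NO3.
DoU = (2C + 2 + N − H − X)/2 = (2·20 + 2 + 1 − 25 − 0)/2 = 18/2 = 9.
(Structurally: 2 ring(s) + 7 π bond(s) = 9.)

9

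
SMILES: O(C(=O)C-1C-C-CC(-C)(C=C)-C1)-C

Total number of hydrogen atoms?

Hydrogens are implicit in SMILES; fill each atom to its normal valence:
  5 × C: 2 H each → 10
  2 × C: 3 H each → 6
  2 × C: 1 H each → 2
  2 × C: no H
  2 × O: no H
  Total hydrogens = 18.

18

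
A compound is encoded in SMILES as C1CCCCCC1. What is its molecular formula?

Heavy atoms from the SMILES: 7 C.
Implicit hydrogens by atom environment:
  7 × C: 2 H each → 14
  Total hydrogens = 14.
Molecular formula: C7H14

C7H14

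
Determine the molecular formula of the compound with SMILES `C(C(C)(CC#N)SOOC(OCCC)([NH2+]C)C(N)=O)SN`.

Heavy atoms from the SMILES: 11 C, 4 N, 4 O, 2 S.
Implicit hydrogens by atom environment:
  4 × C: 2 H each → 8
  4 × C: no H
  4 × O: no H
  3 × C: 3 H each → 9
  2 × N: 2 H each → 4
  2 × S: no H
  1 × N (charge +1): 2 H
  1 × N: no H
  Total hydrogens = 23.
Net charge +1.
Molecular formula: C11H23N4O4S2+

C11H23N4O4S2+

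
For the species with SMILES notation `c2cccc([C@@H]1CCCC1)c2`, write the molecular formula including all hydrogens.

Heavy atoms from the SMILES: 11 C.
Implicit hydrogens by atom environment:
  5 × C (aromatic): 1 H each → 5
  4 × C: 2 H each → 8
  1 × C: 1 H
  1 × C (aromatic): no H
  Total hydrogens = 14.
Molecular formula: C11H14

C11H14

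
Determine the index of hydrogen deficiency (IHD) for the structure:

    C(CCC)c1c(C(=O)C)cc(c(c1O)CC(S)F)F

5

Molecular formula from the SMILES: C14H18F2O2S.
DoU = (2C + 2 + N − H − X)/2 = (2·14 + 2 + 0 − 18 − 2)/2 = 10/2 = 5.
(Structurally: 1 ring(s) + 4 π bond(s) = 5.)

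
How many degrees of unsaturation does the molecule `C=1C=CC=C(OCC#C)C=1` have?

Molecular formula from the SMILES: C9H8O.
DoU = (2C + 2 + N − H − X)/2 = (2·9 + 2 + 0 − 8 − 0)/2 = 12/2 = 6.
(Structurally: 1 ring(s) + 5 π bond(s) = 6.)

6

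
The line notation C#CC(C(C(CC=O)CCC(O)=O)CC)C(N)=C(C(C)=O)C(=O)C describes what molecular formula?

Heavy atoms from the SMILES: 18 C, 1 N, 5 O.
Implicit hydrogens by atom environment:
  6 × C: no H
  5 × C: 1 H each → 5
  4 × C: 2 H each → 8
  4 × O: no H
  3 × C: 3 H each → 9
  1 × N: 2 H
  1 × O: 1 H
  Total hydrogens = 25.
Molecular formula: C18H25NO5

C18H25NO5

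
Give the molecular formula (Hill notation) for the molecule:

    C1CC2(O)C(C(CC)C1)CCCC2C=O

Heavy atoms from the SMILES: 13 C, 2 O.
Implicit hydrogens by atom environment:
  7 × C: 2 H each → 14
  4 × C: 1 H each → 4
  1 × C: 3 H
  1 × C: no H
  1 × O: 1 H
  1 × O: no H
  Total hydrogens = 22.
Molecular formula: C13H22O2

C13H22O2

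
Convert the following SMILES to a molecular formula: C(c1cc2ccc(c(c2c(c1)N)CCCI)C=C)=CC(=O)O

Heavy atoms from the SMILES: 18 C, 1 I, 1 N, 2 O.
Implicit hydrogens by atom environment:
  6 × C (aromatic): no H
  4 × C: 2 H each → 8
  4 × C (aromatic): 1 H each → 4
  3 × C: 1 H each → 3
  1 × C: no H
  1 × I: no H
  1 × N: 2 H
  1 × O: 1 H
  1 × O: no H
  Total hydrogens = 18.
Molecular formula: C18H18INO2

C18H18INO2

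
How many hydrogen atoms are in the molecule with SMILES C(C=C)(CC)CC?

Hydrogens are implicit in SMILES; fill each atom to its normal valence:
  3 × C: 2 H each → 6
  2 × C: 3 H each → 6
  2 × C: 1 H each → 2
  Total hydrogens = 14.

14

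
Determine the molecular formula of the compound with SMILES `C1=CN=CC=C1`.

Heavy atoms from the SMILES: 5 C, 1 N.
Implicit hydrogens by atom environment:
  5 × C (aromatic): 1 H each → 5
  1 × N (aromatic): no H
  Total hydrogens = 5.
Molecular formula: C5H5N

C5H5N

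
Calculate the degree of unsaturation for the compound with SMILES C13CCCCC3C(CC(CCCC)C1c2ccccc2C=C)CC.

Molecular formula from the SMILES: C24H36.
DoU = (2C + 2 + N − H − X)/2 = (2·24 + 2 + 0 − 36 − 0)/2 = 14/2 = 7.
(Structurally: 3 ring(s) + 4 π bond(s) = 7.)

7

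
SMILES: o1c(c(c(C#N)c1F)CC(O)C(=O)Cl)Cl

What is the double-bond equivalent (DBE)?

Molecular formula from the SMILES: C8H4Cl2FNO3.
DoU = (2C + 2 + N − H − X)/2 = (2·8 + 2 + 1 − 4 − 3)/2 = 12/2 = 6.
(Structurally: 1 ring(s) + 5 π bond(s) = 6.)

6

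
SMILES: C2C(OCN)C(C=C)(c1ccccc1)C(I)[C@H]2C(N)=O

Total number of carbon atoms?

The symbol for carbon appears 15 times in the SMILES. Lowercase c denotes aromatic carbon and counts toward C.

15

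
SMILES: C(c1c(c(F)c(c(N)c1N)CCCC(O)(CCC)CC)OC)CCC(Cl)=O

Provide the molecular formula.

C20H32ClFN2O3

Heavy atoms from the SMILES: 20 C, 1 Cl, 1 F, 2 N, 3 O.
Implicit hydrogens by atom environment:
  9 × C: 2 H each → 18
  6 × C (aromatic): no H
  3 × C: 3 H each → 9
  2 × C: no H
  2 × N: 2 H each → 4
  2 × O: no H
  1 × Cl: no H
  1 × F: no H
  1 × O: 1 H
  Total hydrogens = 32.
Molecular formula: C20H32ClFN2O3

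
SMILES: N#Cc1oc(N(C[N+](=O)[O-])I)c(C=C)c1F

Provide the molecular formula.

Heavy atoms from the SMILES: 8 C, 1 F, 1 I, 3 N, 3 O.
Implicit hydrogens by atom environment:
  4 × C (aromatic): no H
  2 × C: 2 H each → 4
  2 × N: no H
  1 × C: 1 H
  1 × C: no H
  1 × F: no H
  1 × I: no H
  1 × N (charge +1): no H
  1 × O (aromatic): no H
  1 × O: no H
  1 × O (charge -1): no H
  Total hydrogens = 5.
Molecular formula: C8H5FIN3O3

C8H5FIN3O3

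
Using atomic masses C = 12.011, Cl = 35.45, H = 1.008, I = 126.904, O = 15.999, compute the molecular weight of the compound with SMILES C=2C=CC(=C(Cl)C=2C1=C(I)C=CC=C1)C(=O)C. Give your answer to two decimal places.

Molecular formula: C14H10ClIO.
M = 14×12.011 + 1×35.45 + 10×1.008 + 1×126.904 + 1×15.999 = 356.59 g/mol.

356.59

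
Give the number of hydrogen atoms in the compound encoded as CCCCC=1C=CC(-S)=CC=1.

Hydrogens are implicit in SMILES; fill each atom to its normal valence:
  4 × C (aromatic): 1 H each → 4
  3 × C: 2 H each → 6
  2 × C (aromatic): no H
  1 × C: 3 H
  1 × S: 1 H
  Total hydrogens = 14.

14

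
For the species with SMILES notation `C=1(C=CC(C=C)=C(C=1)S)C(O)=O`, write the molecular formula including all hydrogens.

C9H8O2S

Heavy atoms from the SMILES: 9 C, 2 O, 1 S.
Implicit hydrogens by atom environment:
  3 × C (aromatic): 1 H each → 3
  3 × C (aromatic): no H
  1 × C: 2 H
  1 × C: 1 H
  1 × C: no H
  1 × O: 1 H
  1 × O: no H
  1 × S: 1 H
  Total hydrogens = 8.
Molecular formula: C9H8O2S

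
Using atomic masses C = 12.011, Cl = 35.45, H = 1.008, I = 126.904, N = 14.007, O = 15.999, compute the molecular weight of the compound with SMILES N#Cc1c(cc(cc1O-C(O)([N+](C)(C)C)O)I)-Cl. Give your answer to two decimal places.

383.59

Molecular formula: C11H13ClIN2O3+.
M = 11×12.011 + 1×35.45 + 13×1.008 + 1×126.904 + 2×14.007 + 3×15.999 = 383.59 g/mol.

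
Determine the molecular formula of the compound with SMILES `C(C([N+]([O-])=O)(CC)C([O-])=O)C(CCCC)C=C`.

Heavy atoms from the SMILES: 12 C, 1 N, 4 O.
Implicit hydrogens by atom environment:
  6 × C: 2 H each → 12
  2 × C: 3 H each → 6
  2 × C: 1 H each → 2
  2 × C: no H
  2 × O: no H
  2 × O (charge -1): no H
  1 × N (charge +1): no H
  Total hydrogens = 20.
Net charge -1.
Molecular formula: C12H20NO4-

C12H20NO4-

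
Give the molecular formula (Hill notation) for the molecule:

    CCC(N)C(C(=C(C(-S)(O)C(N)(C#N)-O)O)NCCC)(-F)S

C12H23FN4O3S2

Heavy atoms from the SMILES: 12 C, 1 F, 4 N, 3 O, 2 S.
Implicit hydrogens by atom environment:
  6 × C: no H
  3 × C: 2 H each → 6
  3 × O: 1 H each → 3
  2 × C: 3 H each → 6
  2 × N: 2 H each → 4
  2 × S: 1 H each → 2
  1 × C: 1 H
  1 × F: no H
  1 × N: 1 H
  1 × N: no H
  Total hydrogens = 23.
Molecular formula: C12H23FN4O3S2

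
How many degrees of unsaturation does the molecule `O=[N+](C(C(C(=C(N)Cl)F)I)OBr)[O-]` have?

2

Molecular formula from the SMILES: C4H4BrClFIN2O3.
DoU = (2C + 2 + N − H − X)/2 = (2·4 + 2 + 2 − 4 − 4)/2 = 4/2 = 2.
(Structurally: 0 ring(s) + 2 π bond(s) = 2.)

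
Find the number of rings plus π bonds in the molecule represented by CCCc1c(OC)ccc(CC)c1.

4

Molecular formula from the SMILES: C12H18O.
DoU = (2C + 2 + N − H − X)/2 = (2·12 + 2 + 0 − 18 − 0)/2 = 8/2 = 4.
(Structurally: 1 ring(s) + 3 π bond(s) = 4.)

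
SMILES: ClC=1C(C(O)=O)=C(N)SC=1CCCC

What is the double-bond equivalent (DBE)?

Molecular formula from the SMILES: C9H12ClNO2S.
DoU = (2C + 2 + N − H − X)/2 = (2·9 + 2 + 1 − 12 − 1)/2 = 8/2 = 4.
(Structurally: 1 ring(s) + 3 π bond(s) = 4.)

4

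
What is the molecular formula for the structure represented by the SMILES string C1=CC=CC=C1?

Heavy atoms from the SMILES: 6 C.
Implicit hydrogens by atom environment:
  6 × C (aromatic): 1 H each → 6
  Total hydrogens = 6.
Molecular formula: C6H6

C6H6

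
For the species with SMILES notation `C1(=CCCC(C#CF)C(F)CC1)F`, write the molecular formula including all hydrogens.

Heavy atoms from the SMILES: 10 C, 3 F.
Implicit hydrogens by atom environment:
  4 × C: 2 H each → 8
  3 × C: 1 H each → 3
  3 × C: no H
  3 × F: no H
  Total hydrogens = 11.
Molecular formula: C10H11F3

C10H11F3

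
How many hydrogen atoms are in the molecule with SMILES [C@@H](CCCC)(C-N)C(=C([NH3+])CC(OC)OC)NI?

Hydrogens are implicit in SMILES; fill each atom to its normal valence:
  5 × C: 2 H each → 10
  3 × C: 3 H each → 9
  2 × C: 1 H each → 2
  2 × C: no H
  2 × O: no H
  1 × I: no H
  1 × N (charge +1): 3 H
  1 × N: 2 H
  1 × N: 1 H
  Total hydrogens = 27.

27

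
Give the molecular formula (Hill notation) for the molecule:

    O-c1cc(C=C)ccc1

C8H8O

Heavy atoms from the SMILES: 8 C, 1 O.
Implicit hydrogens by atom environment:
  4 × C (aromatic): 1 H each → 4
  2 × C (aromatic): no H
  1 × C: 2 H
  1 × C: 1 H
  1 × O: 1 H
  Total hydrogens = 8.
Molecular formula: C8H8O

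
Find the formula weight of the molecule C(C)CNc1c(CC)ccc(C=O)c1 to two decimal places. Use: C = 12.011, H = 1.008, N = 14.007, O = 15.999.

Molecular formula: C12H17NO.
M = 12×12.011 + 17×1.008 + 1×14.007 + 1×15.999 = 191.27 g/mol.

191.27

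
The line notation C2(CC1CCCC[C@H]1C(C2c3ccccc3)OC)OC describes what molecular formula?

Heavy atoms from the SMILES: 18 C, 2 O.
Implicit hydrogens by atom environment:
  5 × C: 2 H each → 10
  5 × C: 1 H each → 5
  5 × C (aromatic): 1 H each → 5
  2 × C: 3 H each → 6
  2 × O: no H
  1 × C (aromatic): no H
  Total hydrogens = 26.
Molecular formula: C18H26O2

C18H26O2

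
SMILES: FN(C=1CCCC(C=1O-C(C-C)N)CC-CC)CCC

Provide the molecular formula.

Heavy atoms from the SMILES: 16 C, 1 F, 2 N, 1 O.
Implicit hydrogens by atom environment:
  9 × C: 2 H each → 18
  3 × C: 3 H each → 9
  2 × C: 1 H each → 2
  2 × C: no H
  1 × F: no H
  1 × N: 2 H
  1 × N: no H
  1 × O: no H
  Total hydrogens = 31.
Molecular formula: C16H31FN2O

C16H31FN2O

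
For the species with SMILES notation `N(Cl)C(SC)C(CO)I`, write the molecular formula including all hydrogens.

Heavy atoms from the SMILES: 4 C, 1 Cl, 1 I, 1 N, 1 O, 1 S.
Implicit hydrogens by atom environment:
  2 × C: 1 H each → 2
  1 × C: 3 H
  1 × C: 2 H
  1 × Cl: no H
  1 × I: no H
  1 × N: 1 H
  1 × O: 1 H
  1 × S: no H
  Total hydrogens = 9.
Molecular formula: C4H9ClINOS

C4H9ClINOS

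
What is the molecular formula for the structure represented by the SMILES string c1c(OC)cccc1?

C7H8O

Heavy atoms from the SMILES: 7 C, 1 O.
Implicit hydrogens by atom environment:
  5 × C (aromatic): 1 H each → 5
  1 × C: 3 H
  1 × C (aromatic): no H
  1 × O: no H
  Total hydrogens = 8.
Molecular formula: C7H8O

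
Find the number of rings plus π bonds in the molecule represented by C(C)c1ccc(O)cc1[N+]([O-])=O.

Molecular formula from the SMILES: C8H9NO3.
DoU = (2C + 2 + N − H − X)/2 = (2·8 + 2 + 1 − 9 − 0)/2 = 10/2 = 5.
(Structurally: 1 ring(s) + 4 π bond(s) = 5.)

5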